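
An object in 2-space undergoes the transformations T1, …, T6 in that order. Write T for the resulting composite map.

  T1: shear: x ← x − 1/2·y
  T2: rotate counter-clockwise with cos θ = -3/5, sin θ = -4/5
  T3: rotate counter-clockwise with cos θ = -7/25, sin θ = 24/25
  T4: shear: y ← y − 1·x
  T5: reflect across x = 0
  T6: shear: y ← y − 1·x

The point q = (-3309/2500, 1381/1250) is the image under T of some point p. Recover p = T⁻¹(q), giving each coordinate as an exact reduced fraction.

p = (8/5, 3/2)

T1 = [1 -1/2 0; 0 1 0; 0 0 1]
T2·T1 = [-3/5 11/10 0; -4/5 -1/5 0; 0 0 1]
T3·…·T1 = [117/125 -29/250 0; -44/125 139/125 0; 0 0 1]
T4·…·T1 = [117/125 -29/250 0; -161/125 307/250 0; 0 0 1]
T5·…·T1 = [-117/125 29/250 0; -161/125 307/250 0; 0 0 1]
T6·…·T1 = [-117/125 29/250 0; -44/125 139/125 0; 0 0 1]
det M = -1; M⁻¹ = [-139/125 29/250 0; -44/125 117/125 0; 0 0 1]
M⁻¹ · (-3309/2500, 1381/1250)ᵀ = (8/5, 3/2)ᵀ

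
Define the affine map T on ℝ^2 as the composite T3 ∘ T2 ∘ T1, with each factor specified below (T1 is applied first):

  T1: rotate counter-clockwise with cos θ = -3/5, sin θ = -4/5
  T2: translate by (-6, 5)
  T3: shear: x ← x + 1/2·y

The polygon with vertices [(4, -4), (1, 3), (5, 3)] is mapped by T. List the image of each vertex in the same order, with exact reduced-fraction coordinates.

image vertices: (-19/2, 21/5), (-3, 12/5), (-7, -4/5)

T1 rotate counter-clockwise with cos θ = -3/5, sin θ = -4/5: (4, -4) → (-28/5, -4/5); (1, 3) → (9/5, -13/5); (5, 3) → (-3/5, -29/5)
T2 translate by (-6, 5): (-28/5, -4/5) → (-58/5, 21/5); (9/5, -13/5) → (-21/5, 12/5); (-3/5, -29/5) → (-33/5, -4/5)
T3 shear: x ← x + 1/2·y: (-58/5, 21/5) → (-19/2, 21/5); (-21/5, 12/5) → (-3, 12/5); (-33/5, -4/5) → (-7, -4/5)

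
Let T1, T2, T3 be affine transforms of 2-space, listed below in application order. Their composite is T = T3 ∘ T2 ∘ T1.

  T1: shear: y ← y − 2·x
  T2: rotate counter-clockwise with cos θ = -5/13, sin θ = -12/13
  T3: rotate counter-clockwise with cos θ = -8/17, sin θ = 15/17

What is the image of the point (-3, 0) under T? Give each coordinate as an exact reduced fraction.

T1 shear: y ← y − 2·x: (-3, 0) → (-3, 6)
T2 rotate counter-clockwise with cos θ = -5/13, sin θ = -12/13: (-3, 6) → (87/13, 6/13)
T3 rotate counter-clockwise with cos θ = -8/17, sin θ = 15/17: (87/13, 6/13) → (-786/221, 1257/221)

T(p) = (-786/221, 1257/221)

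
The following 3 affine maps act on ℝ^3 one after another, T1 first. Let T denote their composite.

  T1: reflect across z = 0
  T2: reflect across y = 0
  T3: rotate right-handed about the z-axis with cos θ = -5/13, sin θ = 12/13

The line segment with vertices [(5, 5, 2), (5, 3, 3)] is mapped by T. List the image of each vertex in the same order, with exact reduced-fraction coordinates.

T1 reflect across z = 0: (5, 5, 2) → (5, 5, -2); (5, 3, 3) → (5, 3, -3)
T2 reflect across y = 0: (5, 5, -2) → (5, -5, -2); (5, 3, -3) → (5, -3, -3)
T3 rotate right-handed about the z-axis with cos θ = -5/13, sin θ = 12/13: (5, -5, -2) → (35/13, 85/13, -2); (5, -3, -3) → (11/13, 75/13, -3)

image vertices: (35/13, 85/13, -2), (11/13, 75/13, -3)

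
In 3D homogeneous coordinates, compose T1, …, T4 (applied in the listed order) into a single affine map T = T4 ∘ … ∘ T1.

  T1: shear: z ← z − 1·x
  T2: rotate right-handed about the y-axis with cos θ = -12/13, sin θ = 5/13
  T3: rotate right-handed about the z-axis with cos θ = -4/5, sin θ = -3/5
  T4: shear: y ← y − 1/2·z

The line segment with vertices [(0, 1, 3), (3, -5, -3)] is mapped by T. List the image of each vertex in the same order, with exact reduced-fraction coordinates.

T1 shear: z ← z − 1·x: (0, 1, 3) → (0, 1, 3); (3, -5, -3) → (3, -5, -6)
T2 rotate right-handed about the y-axis with cos θ = -12/13, sin θ = 5/13: (0, 1, 3) → (15/13, 1, -36/13); (3, -5, -6) → (-66/13, -5, 57/13)
T3 rotate right-handed about the z-axis with cos θ = -4/5, sin θ = -3/5: (15/13, 1, -36/13) → (-21/65, -97/65, -36/13); (-66/13, -5, 57/13) → (69/65, 458/65, 57/13)
T4 shear: y ← y − 1/2·z: (-21/65, -97/65, -36/13) → (-21/65, -7/65, -36/13); (69/65, 458/65, 57/13) → (69/65, 631/130, 57/13)

image vertices: (-21/65, -7/65, -36/13), (69/65, 631/130, 57/13)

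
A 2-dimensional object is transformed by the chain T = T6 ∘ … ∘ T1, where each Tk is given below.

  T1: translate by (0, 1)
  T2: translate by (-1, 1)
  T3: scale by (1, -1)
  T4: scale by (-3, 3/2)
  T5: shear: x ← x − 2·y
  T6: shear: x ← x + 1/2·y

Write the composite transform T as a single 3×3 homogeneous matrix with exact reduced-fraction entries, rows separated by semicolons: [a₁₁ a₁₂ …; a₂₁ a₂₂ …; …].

T1 = [1 0 0; 0 1 1; 0 0 1]
T2·T1 = [1 0 -1; 0 1 2; 0 0 1]
T3·…·T1 = [1 0 -1; 0 -1 -2; 0 0 1]
T4·…·T1 = [-3 0 3; 0 -3/2 -3; 0 0 1]
T5·…·T1 = [-3 3 9; 0 -3/2 -3; 0 0 1]
T6·…·T1 = [-3 9/4 15/2; 0 -3/2 -3; 0 0 1]

T = [-3 9/4 15/2; 0 -3/2 -3; 0 0 1]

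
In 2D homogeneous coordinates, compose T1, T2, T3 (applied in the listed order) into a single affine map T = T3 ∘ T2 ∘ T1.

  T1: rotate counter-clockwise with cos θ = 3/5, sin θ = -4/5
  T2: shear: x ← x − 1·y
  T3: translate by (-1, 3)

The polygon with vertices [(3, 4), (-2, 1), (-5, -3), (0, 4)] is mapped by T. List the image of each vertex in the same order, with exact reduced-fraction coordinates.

T1 rotate counter-clockwise with cos θ = 3/5, sin θ = -4/5: (3, 4) → (5, 0); (-2, 1) → (-2/5, 11/5); (-5, -3) → (-27/5, 11/5); (0, 4) → (16/5, 12/5)
T2 shear: x ← x − 1·y: (5, 0) → (5, 0); (-2/5, 11/5) → (-13/5, 11/5); (-27/5, 11/5) → (-38/5, 11/5); (16/5, 12/5) → (4/5, 12/5)
T3 translate by (-1, 3): (5, 0) → (4, 3); (-13/5, 11/5) → (-18/5, 26/5); (-38/5, 11/5) → (-43/5, 26/5); (4/5, 12/5) → (-1/5, 27/5)

image vertices: (4, 3), (-18/5, 26/5), (-43/5, 26/5), (-1/5, 27/5)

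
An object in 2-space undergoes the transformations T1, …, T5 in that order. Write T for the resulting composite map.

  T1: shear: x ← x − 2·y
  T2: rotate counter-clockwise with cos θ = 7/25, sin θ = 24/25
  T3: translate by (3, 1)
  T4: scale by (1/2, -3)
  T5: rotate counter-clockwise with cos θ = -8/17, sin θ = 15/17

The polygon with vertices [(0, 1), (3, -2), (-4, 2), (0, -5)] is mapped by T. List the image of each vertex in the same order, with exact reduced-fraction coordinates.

T1 shear: x ← x − 2·y: (0, 1) → (-2, 1); (3, -2) → (7, -2); (-4, 2) → (-8, 2); (0, -5) → (10, -5)
T2 rotate counter-clockwise with cos θ = 7/25, sin θ = 24/25: (-2, 1) → (-38/25, -41/25); (7, -2) → (97/25, 154/25); (-8, 2) → (-104/25, -178/25); (10, -5) → (38/5, 41/5)
T3 translate by (3, 1): (-38/25, -41/25) → (37/25, -16/25); (97/25, 154/25) → (172/25, 179/25); (-104/25, -178/25) → (-29/25, -153/25); (38/5, 41/5) → (53/5, 46/5)
T4 scale by (1/2, -3): (37/25, -16/25) → (37/50, 48/25); (172/25, 179/25) → (86/25, -537/25); (-29/25, -153/25) → (-29/50, 459/25); (53/5, 46/5) → (53/10, -138/5)
T5 rotate counter-clockwise with cos θ = -8/17, sin θ = 15/17: (37/50, 48/25) → (-868/425, -213/850); (86/25, -537/25) → (7367/425, 5586/425); (-29/50, 459/25) → (-6769/425, -7779/850); (53/10, -138/5) → (1858/85, 3003/170)

image vertices: (-868/425, -213/850), (7367/425, 5586/425), (-6769/425, -7779/850), (1858/85, 3003/170)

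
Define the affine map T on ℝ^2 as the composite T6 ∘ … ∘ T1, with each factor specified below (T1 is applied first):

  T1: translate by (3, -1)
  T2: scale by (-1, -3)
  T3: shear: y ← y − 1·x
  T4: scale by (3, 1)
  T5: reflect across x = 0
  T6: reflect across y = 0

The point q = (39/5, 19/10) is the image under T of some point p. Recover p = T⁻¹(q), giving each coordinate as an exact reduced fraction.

T1 = [1 0 3; 0 1 -1; 0 0 1]
T2·T1 = [-1 0 -3; 0 -3 3; 0 0 1]
T3·…·T1 = [-1 0 -3; 1 -3 6; 0 0 1]
T4·…·T1 = [-3 0 -9; 1 -3 6; 0 0 1]
T5·…·T1 = [3 0 9; 1 -3 6; 0 0 1]
T6·…·T1 = [3 0 9; -1 3 -6; 0 0 1]
det M = 9; M⁻¹ = [1/3 0 -3; 1/9 1/3 1; 0 0 1]
M⁻¹ · (39/5, 19/10)ᵀ = (-2/5, 5/2)ᵀ

p = (-2/5, 5/2)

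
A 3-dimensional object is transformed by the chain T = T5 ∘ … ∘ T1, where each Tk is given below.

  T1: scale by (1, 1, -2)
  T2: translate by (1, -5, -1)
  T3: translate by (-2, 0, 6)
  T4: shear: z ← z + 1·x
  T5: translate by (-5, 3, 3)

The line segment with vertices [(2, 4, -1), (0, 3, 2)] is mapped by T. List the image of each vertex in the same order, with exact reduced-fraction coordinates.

image vertices: (-4, 2, 11), (-6, 1, 3)

T1 scale by (1, 1, -2): (2, 4, -1) → (2, 4, 2); (0, 3, 2) → (0, 3, -4)
T2 translate by (1, -5, -1): (2, 4, 2) → (3, -1, 1); (0, 3, -4) → (1, -2, -5)
T3 translate by (-2, 0, 6): (3, -1, 1) → (1, -1, 7); (1, -2, -5) → (-1, -2, 1)
T4 shear: z ← z + 1·x: (1, -1, 7) → (1, -1, 8); (-1, -2, 1) → (-1, -2, 0)
T5 translate by (-5, 3, 3): (1, -1, 8) → (-4, 2, 11); (-1, -2, 0) → (-6, 1, 3)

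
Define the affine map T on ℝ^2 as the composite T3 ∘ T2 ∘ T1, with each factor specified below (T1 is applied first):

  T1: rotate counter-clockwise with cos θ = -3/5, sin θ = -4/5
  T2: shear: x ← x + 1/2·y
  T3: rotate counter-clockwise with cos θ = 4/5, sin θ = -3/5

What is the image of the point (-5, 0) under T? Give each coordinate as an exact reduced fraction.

T1 rotate counter-clockwise with cos θ = -3/5, sin θ = -4/5: (-5, 0) → (3, 4)
T2 shear: x ← x + 1/2·y: (3, 4) → (5, 4)
T3 rotate counter-clockwise with cos θ = 4/5, sin θ = -3/5: (5, 4) → (32/5, 1/5)

T(p) = (32/5, 1/5)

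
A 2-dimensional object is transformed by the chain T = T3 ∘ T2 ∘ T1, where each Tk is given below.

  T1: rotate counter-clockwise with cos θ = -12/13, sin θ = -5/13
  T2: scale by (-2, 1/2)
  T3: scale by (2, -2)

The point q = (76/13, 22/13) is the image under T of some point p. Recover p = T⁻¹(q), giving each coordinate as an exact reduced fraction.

p = (2, 1)

T1 = [-12/13 5/13 0; -5/13 -12/13 0; 0 0 1]
T2·T1 = [24/13 -10/13 0; -5/26 -6/13 0; 0 0 1]
T3·…·T1 = [48/13 -20/13 0; 5/13 12/13 0; 0 0 1]
det M = 4; M⁻¹ = [3/13 5/13 0; -5/52 12/13 0; 0 0 1]
M⁻¹ · (76/13, 22/13)ᵀ = (2, 1)ᵀ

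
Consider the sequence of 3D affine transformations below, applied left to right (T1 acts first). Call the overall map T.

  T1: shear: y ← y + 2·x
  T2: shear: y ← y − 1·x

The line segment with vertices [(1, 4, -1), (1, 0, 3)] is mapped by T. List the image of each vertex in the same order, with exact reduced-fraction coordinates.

image vertices: (1, 5, -1), (1, 1, 3)

T1 shear: y ← y + 2·x: (1, 4, -1) → (1, 6, -1); (1, 0, 3) → (1, 2, 3)
T2 shear: y ← y − 1·x: (1, 6, -1) → (1, 5, -1); (1, 2, 3) → (1, 1, 3)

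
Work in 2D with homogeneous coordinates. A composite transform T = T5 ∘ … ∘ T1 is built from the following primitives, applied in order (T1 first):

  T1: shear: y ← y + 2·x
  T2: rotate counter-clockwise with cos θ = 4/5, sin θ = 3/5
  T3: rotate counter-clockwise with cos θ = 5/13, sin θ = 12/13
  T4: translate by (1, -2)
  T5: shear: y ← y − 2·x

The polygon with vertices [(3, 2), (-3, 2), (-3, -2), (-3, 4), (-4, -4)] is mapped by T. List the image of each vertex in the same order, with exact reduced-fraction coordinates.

T1 shear: y ← y + 2·x: (3, 2) → (3, 8); (-3, 2) → (-3, -4); (-3, -2) → (-3, -8); (-3, 4) → (-3, -2); (-4, -4) → (-4, -12)
T2 rotate counter-clockwise with cos θ = 4/5, sin θ = 3/5: (3, 8) → (-12/5, 41/5); (-3, -4) → (0, -5); (-3, -8) → (12/5, -41/5); (-3, -2) → (-6/5, -17/5); (-4, -12) → (4, -12)
T3 rotate counter-clockwise with cos θ = 5/13, sin θ = 12/13: (-12/5, 41/5) → (-552/65, 61/65); (0, -5) → (60/13, -25/13); (12/5, -41/5) → (552/65, -61/65); (-6/5, -17/5) → (174/65, -157/65); (4, -12) → (164/13, -12/13)
T4 translate by (1, -2): (-552/65, 61/65) → (-487/65, -69/65); (60/13, -25/13) → (73/13, -51/13); (552/65, -61/65) → (617/65, -191/65); (174/65, -157/65) → (239/65, -287/65); (164/13, -12/13) → (177/13, -38/13)
T5 shear: y ← y − 2·x: (-487/65, -69/65) → (-487/65, 181/13); (73/13, -51/13) → (73/13, -197/13); (617/65, -191/65) → (617/65, -285/13); (239/65, -287/65) → (239/65, -153/13); (177/13, -38/13) → (177/13, -392/13)

image vertices: (-487/65, 181/13), (73/13, -197/13), (617/65, -285/13), (239/65, -153/13), (177/13, -392/13)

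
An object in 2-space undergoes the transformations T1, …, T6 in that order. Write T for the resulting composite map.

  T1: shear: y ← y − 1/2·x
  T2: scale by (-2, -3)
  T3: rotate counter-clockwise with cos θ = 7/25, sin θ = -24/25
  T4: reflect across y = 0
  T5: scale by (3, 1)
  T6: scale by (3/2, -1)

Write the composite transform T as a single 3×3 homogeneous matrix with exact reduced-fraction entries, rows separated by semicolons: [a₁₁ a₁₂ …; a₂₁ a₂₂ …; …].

T = [99/25 -324/25 0; 117/50 -21/25 0; 0 0 1]

T1 = [1 0 0; -1/2 1 0; 0 0 1]
T2·T1 = [-2 0 0; 3/2 -3 0; 0 0 1]
T3·…·T1 = [22/25 -72/25 0; 117/50 -21/25 0; 0 0 1]
T4·…·T1 = [22/25 -72/25 0; -117/50 21/25 0; 0 0 1]
T5·…·T1 = [66/25 -216/25 0; -117/50 21/25 0; 0 0 1]
T6·…·T1 = [99/25 -324/25 0; 117/50 -21/25 0; 0 0 1]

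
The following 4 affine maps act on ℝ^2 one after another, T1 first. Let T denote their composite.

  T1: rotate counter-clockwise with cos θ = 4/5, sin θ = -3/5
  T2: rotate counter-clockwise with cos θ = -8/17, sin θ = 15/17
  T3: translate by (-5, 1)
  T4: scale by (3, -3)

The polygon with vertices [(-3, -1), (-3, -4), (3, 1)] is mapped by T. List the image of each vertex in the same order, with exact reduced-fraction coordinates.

T1 rotate counter-clockwise with cos θ = 4/5, sin θ = -3/5: (-3, -1) → (-3, 1); (-3, -4) → (-24/5, -7/5); (3, 1) → (3, -1)
T2 rotate counter-clockwise with cos θ = -8/17, sin θ = 15/17: (-3, 1) → (9/17, -53/17); (-24/5, -7/5) → (297/85, -304/85); (3, -1) → (-9/17, 53/17)
T3 translate by (-5, 1): (9/17, -53/17) → (-76/17, -36/17); (297/85, -304/85) → (-128/85, -219/85); (-9/17, 53/17) → (-94/17, 70/17)
T4 scale by (3, -3): (-76/17, -36/17) → (-228/17, 108/17); (-128/85, -219/85) → (-384/85, 657/85); (-94/17, 70/17) → (-282/17, -210/17)

image vertices: (-228/17, 108/17), (-384/85, 657/85), (-282/17, -210/17)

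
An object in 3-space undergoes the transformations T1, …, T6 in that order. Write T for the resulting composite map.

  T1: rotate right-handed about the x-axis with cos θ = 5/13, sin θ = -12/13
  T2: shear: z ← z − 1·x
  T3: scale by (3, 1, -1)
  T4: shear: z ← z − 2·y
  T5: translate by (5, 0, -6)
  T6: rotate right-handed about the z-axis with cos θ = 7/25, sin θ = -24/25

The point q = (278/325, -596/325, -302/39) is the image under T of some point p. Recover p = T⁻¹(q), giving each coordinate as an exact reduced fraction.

T1 = [1 0 0 0; 0 5/13 12/13 0; 0 -12/13 5/13 0; 0 0 0 1]
T2·T1 = [1 0 0 0; 0 5/13 12/13 0; -1 -12/13 5/13 0; 0 0 0 1]
T3·…·T1 = [3 0 0 0; 0 5/13 12/13 0; 1 12/13 -5/13 0; 0 0 0 1]
T4·…·T1 = [3 0 0 0; 0 5/13 12/13 0; 1 2/13 -29/13 0; 0 0 0 1]
T5·…·T1 = [3 0 0 5; 0 5/13 12/13 0; 1 2/13 -29/13 -6; 0 0 0 1]
T6·…·T1 = [21/25 24/65 288/325 7/5; -72/25 7/65 84/325 -24/5; 1 2/13 -29/13 -6; 0 0 0 1]
det M = -3; M⁻¹ = [7/75 -8/25 0 -5/3; 668/325 23/25 12/13 92/13; 179/975 -2/25 -5/13 -115/39; 0 0 0 1]
M⁻¹ · (278/325, -596/325, -302/39)ᵀ = (-1, 0, 1/3)ᵀ

p = (-1, 0, 1/3)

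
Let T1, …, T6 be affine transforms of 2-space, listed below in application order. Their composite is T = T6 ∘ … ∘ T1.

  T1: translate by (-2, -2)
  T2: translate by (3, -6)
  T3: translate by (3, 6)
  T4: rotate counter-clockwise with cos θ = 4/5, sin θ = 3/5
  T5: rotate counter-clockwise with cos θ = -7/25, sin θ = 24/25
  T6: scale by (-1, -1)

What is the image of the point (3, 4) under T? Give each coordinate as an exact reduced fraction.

T1 translate by (-2, -2): (3, 4) → (1, 2)
T2 translate by (3, -6): (1, 2) → (4, -4)
T3 translate by (3, 6): (4, -4) → (7, 2)
T4 rotate counter-clockwise with cos θ = 4/5, sin θ = 3/5: (7, 2) → (22/5, 29/5)
T5 rotate counter-clockwise with cos θ = -7/25, sin θ = 24/25: (22/5, 29/5) → (-34/5, 13/5)
T6 scale by (-1, -1): (-34/5, 13/5) → (34/5, -13/5)

T(p) = (34/5, -13/5)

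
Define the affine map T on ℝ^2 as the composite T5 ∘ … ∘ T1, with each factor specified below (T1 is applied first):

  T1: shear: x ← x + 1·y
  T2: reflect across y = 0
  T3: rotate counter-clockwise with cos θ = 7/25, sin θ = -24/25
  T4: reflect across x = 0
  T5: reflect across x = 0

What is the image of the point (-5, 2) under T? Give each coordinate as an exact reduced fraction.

T1 shear: x ← x + 1·y: (-5, 2) → (-3, 2)
T2 reflect across y = 0: (-3, 2) → (-3, -2)
T3 rotate counter-clockwise with cos θ = 7/25, sin θ = -24/25: (-3, -2) → (-69/25, 58/25)
T4 reflect across x = 0: (-69/25, 58/25) → (69/25, 58/25)
T5 reflect across x = 0: (69/25, 58/25) → (-69/25, 58/25)

T(p) = (-69/25, 58/25)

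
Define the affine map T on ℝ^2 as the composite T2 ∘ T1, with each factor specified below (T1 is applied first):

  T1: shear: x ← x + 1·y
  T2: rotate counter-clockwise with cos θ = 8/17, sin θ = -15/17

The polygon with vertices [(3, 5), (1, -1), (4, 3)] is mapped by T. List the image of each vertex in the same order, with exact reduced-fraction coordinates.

image vertices: (139/17, -80/17), (-15/17, -8/17), (101/17, -81/17)

T1 shear: x ← x + 1·y: (3, 5) → (8, 5); (1, -1) → (0, -1); (4, 3) → (7, 3)
T2 rotate counter-clockwise with cos θ = 8/17, sin θ = -15/17: (8, 5) → (139/17, -80/17); (0, -1) → (-15/17, -8/17); (7, 3) → (101/17, -81/17)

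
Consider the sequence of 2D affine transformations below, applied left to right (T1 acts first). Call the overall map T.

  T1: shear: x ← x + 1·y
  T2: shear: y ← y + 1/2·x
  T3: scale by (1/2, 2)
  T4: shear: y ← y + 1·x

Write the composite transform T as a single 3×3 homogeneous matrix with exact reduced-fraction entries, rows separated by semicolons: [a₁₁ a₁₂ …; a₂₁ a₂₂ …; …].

T1 = [1 1 0; 0 1 0; 0 0 1]
T2·T1 = [1 1 0; 1/2 3/2 0; 0 0 1]
T3·…·T1 = [1/2 1/2 0; 1 3 0; 0 0 1]
T4·…·T1 = [1/2 1/2 0; 3/2 7/2 0; 0 0 1]

T = [1/2 1/2 0; 3/2 7/2 0; 0 0 1]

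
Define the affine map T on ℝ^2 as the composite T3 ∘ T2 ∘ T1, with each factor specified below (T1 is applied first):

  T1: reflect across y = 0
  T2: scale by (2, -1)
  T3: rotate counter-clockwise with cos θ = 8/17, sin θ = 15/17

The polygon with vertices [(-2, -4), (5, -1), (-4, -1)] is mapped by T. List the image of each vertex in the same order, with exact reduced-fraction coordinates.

image vertices: (28/17, -92/17), (95/17, 142/17), (-49/17, -128/17)

T1 reflect across y = 0: (-2, -4) → (-2, 4); (5, -1) → (5, 1); (-4, -1) → (-4, 1)
T2 scale by (2, -1): (-2, 4) → (-4, -4); (5, 1) → (10, -1); (-4, 1) → (-8, -1)
T3 rotate counter-clockwise with cos θ = 8/17, sin θ = 15/17: (-4, -4) → (28/17, -92/17); (10, -1) → (95/17, 142/17); (-8, -1) → (-49/17, -128/17)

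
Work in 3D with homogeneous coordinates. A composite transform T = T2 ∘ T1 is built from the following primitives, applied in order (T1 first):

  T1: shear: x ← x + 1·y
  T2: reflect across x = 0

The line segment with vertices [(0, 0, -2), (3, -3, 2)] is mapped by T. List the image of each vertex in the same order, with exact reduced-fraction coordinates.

T1 shear: x ← x + 1·y: (0, 0, -2) → (0, 0, -2); (3, -3, 2) → (0, -3, 2)
T2 reflect across x = 0: (0, 0, -2) → (0, 0, -2); (0, -3, 2) → (0, -3, 2)

image vertices: (0, 0, -2), (0, -3, 2)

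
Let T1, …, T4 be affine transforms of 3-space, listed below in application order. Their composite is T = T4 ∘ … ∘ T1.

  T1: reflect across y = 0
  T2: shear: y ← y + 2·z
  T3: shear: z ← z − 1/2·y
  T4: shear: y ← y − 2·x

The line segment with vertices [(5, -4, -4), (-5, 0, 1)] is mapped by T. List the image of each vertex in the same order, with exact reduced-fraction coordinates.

image vertices: (5, -14, -2), (-5, 12, 0)

T1 reflect across y = 0: (5, -4, -4) → (5, 4, -4); (-5, 0, 1) → (-5, 0, 1)
T2 shear: y ← y + 2·z: (5, 4, -4) → (5, -4, -4); (-5, 0, 1) → (-5, 2, 1)
T3 shear: z ← z − 1/2·y: (5, -4, -4) → (5, -4, -2); (-5, 2, 1) → (-5, 2, 0)
T4 shear: y ← y − 2·x: (5, -4, -2) → (5, -14, -2); (-5, 2, 0) → (-5, 12, 0)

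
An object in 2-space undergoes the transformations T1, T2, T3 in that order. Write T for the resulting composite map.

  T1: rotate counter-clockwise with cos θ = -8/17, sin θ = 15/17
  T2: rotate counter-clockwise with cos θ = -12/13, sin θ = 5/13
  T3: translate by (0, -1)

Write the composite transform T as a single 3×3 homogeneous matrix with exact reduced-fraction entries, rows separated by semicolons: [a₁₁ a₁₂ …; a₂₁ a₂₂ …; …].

T = [21/221 220/221 0; -220/221 21/221 -1; 0 0 1]

T1 = [-8/17 -15/17 0; 15/17 -8/17 0; 0 0 1]
T2·T1 = [21/221 220/221 0; -220/221 21/221 0; 0 0 1]
T3·…·T1 = [21/221 220/221 0; -220/221 21/221 -1; 0 0 1]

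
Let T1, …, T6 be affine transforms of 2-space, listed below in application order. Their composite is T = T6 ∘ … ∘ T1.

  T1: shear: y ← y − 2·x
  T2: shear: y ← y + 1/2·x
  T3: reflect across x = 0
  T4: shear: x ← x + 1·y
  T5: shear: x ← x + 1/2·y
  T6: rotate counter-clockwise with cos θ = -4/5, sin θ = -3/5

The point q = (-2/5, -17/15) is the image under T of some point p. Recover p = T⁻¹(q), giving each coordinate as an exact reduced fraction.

p = (0, 2/3)

T1 = [1 0 0; -2 1 0; 0 0 1]
T2·T1 = [1 0 0; -3/2 1 0; 0 0 1]
T3·…·T1 = [-1 0 0; -3/2 1 0; 0 0 1]
T4·…·T1 = [-5/2 1 0; -3/2 1 0; 0 0 1]
T5·…·T1 = [-13/4 3/2 0; -3/2 1 0; 0 0 1]
T6·…·T1 = [17/10 -3/5 0; 63/20 -17/10 0; 0 0 1]
det M = -1; M⁻¹ = [17/10 -3/5 0; 63/20 -17/10 0; 0 0 1]
M⁻¹ · (-2/5, -17/15)ᵀ = (0, 2/3)ᵀ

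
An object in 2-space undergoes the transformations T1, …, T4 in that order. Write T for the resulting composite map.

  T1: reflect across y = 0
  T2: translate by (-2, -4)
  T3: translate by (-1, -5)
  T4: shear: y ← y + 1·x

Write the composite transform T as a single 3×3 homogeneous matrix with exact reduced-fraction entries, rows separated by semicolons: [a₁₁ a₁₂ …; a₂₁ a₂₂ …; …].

T = [1 0 -3; 1 -1 -12; 0 0 1]

T1 = [1 0 0; 0 -1 0; 0 0 1]
T2·T1 = [1 0 -2; 0 -1 -4; 0 0 1]
T3·…·T1 = [1 0 -3; 0 -1 -9; 0 0 1]
T4·…·T1 = [1 0 -3; 1 -1 -12; 0 0 1]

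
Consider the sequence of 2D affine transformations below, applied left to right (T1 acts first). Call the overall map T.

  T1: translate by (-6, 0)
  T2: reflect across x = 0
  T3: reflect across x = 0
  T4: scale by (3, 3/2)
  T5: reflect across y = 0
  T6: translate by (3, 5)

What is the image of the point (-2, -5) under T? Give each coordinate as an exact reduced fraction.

T(p) = (-21, 25/2)

T1 translate by (-6, 0): (-2, -5) → (-8, -5)
T2 reflect across x = 0: (-8, -5) → (8, -5)
T3 reflect across x = 0: (8, -5) → (-8, -5)
T4 scale by (3, 3/2): (-8, -5) → (-24, -15/2)
T5 reflect across y = 0: (-24, -15/2) → (-24, 15/2)
T6 translate by (3, 5): (-24, 15/2) → (-21, 25/2)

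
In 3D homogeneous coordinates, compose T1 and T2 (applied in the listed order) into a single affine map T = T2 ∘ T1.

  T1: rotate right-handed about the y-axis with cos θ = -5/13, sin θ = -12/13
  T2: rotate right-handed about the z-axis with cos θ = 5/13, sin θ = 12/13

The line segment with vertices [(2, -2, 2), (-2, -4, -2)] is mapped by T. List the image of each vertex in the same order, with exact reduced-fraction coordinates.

T1 rotate right-handed about the y-axis with cos θ = -5/13, sin θ = -12/13: (2, -2, 2) → (-34/13, -2, 14/13); (-2, -4, -2) → (34/13, -4, -14/13)
T2 rotate right-handed about the z-axis with cos θ = 5/13, sin θ = 12/13: (-34/13, -2, 14/13) → (142/169, -538/169, 14/13); (34/13, -4, -14/13) → (794/169, 148/169, -14/13)

image vertices: (142/169, -538/169, 14/13), (794/169, 148/169, -14/13)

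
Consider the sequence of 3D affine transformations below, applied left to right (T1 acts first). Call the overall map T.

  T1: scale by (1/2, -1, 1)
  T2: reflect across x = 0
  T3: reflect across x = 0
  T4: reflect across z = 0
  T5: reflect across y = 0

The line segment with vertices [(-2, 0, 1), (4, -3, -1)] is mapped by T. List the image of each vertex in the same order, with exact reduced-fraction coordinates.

T1 scale by (1/2, -1, 1): (-2, 0, 1) → (-1, 0, 1); (4, -3, -1) → (2, 3, -1)
T2 reflect across x = 0: (-1, 0, 1) → (1, 0, 1); (2, 3, -1) → (-2, 3, -1)
T3 reflect across x = 0: (1, 0, 1) → (-1, 0, 1); (-2, 3, -1) → (2, 3, -1)
T4 reflect across z = 0: (-1, 0, 1) → (-1, 0, -1); (2, 3, -1) → (2, 3, 1)
T5 reflect across y = 0: (-1, 0, -1) → (-1, 0, -1); (2, 3, 1) → (2, -3, 1)

image vertices: (-1, 0, -1), (2, -3, 1)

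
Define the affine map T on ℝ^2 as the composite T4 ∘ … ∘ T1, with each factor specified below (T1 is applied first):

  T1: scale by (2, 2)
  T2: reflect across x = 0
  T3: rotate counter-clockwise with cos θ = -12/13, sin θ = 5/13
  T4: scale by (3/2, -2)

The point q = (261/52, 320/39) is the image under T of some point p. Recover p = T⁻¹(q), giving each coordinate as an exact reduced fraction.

T1 = [2 0 0; 0 2 0; 0 0 1]
T2·T1 = [-2 0 0; 0 2 0; 0 0 1]
T3·…·T1 = [24/13 -10/13 0; -10/13 -24/13 0; 0 0 1]
T4·…·T1 = [36/13 -15/13 0; 20/13 48/13 0; 0 0 1]
det M = 12; M⁻¹ = [4/13 5/52 0; -5/39 3/13 0; 0 0 1]
M⁻¹ · (261/52, 320/39)ᵀ = (7/3, 5/4)ᵀ

p = (7/3, 5/4)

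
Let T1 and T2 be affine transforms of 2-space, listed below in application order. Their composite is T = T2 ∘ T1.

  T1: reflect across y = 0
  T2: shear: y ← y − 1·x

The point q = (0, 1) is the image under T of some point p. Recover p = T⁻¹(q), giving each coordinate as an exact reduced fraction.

p = (0, -1)

T1 = [1 0 0; 0 -1 0; 0 0 1]
T2·T1 = [1 0 0; -1 -1 0; 0 0 1]
det M = -1; M⁻¹ = [1 0 0; -1 -1 0; 0 0 1]
M⁻¹ · (0, 1)ᵀ = (0, -1)ᵀ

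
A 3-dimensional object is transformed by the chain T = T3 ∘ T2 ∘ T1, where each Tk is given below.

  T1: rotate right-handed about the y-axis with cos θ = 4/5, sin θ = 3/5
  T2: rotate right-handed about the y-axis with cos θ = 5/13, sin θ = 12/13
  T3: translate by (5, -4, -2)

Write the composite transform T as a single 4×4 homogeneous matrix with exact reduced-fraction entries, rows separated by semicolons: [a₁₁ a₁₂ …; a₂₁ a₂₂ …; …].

T1 = [4/5 0 3/5 0; 0 1 0 0; -3/5 0 4/5 0; 0 0 0 1]
T2·T1 = [-16/65 0 63/65 0; 0 1 0 0; -63/65 0 -16/65 0; 0 0 0 1]
T3·…·T1 = [-16/65 0 63/65 5; 0 1 0 -4; -63/65 0 -16/65 -2; 0 0 0 1]

T = [-16/65 0 63/65 5; 0 1 0 -4; -63/65 0 -16/65 -2; 0 0 0 1]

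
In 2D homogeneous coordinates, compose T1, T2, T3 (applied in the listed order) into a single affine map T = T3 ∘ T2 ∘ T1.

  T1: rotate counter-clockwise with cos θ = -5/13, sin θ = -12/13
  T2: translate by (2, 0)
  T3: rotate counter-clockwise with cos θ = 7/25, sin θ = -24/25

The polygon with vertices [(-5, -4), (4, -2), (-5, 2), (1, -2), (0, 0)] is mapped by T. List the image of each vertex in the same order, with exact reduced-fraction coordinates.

T1 rotate counter-clockwise with cos θ = -5/13, sin θ = -12/13: (-5, -4) → (-23/13, 80/13); (4, -2) → (-44/13, -38/13); (-5, 2) → (49/13, 50/13); (1, -2) → (-29/13, -2/13); (0, 0) → (0, 0)
T2 translate by (2, 0): (-23/13, 80/13) → (3/13, 80/13); (-44/13, -38/13) → (-18/13, -38/13); (49/13, 50/13) → (75/13, 50/13); (-29/13, -2/13) → (-3/13, -2/13); (0, 0) → (2, 0)
T3 rotate counter-clockwise with cos θ = 7/25, sin θ = -24/25: (3/13, 80/13) → (1941/325, 488/325); (-18/13, -38/13) → (-1038/325, 166/325); (75/13, 50/13) → (69/13, -58/13); (-3/13, -2/13) → (-69/325, 58/325); (2, 0) → (14/25, -48/25)

image vertices: (1941/325, 488/325), (-1038/325, 166/325), (69/13, -58/13), (-69/325, 58/325), (14/25, -48/25)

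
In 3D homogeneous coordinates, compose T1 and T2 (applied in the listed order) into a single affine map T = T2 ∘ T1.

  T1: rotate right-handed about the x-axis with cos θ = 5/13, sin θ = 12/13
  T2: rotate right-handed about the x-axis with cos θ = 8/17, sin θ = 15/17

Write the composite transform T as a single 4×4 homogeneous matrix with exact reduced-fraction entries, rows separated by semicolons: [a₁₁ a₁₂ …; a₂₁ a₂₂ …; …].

T = [1 0 0 0; 0 -140/221 -171/221 0; 0 171/221 -140/221 0; 0 0 0 1]

T1 = [1 0 0 0; 0 5/13 -12/13 0; 0 12/13 5/13 0; 0 0 0 1]
T2·T1 = [1 0 0 0; 0 -140/221 -171/221 0; 0 171/221 -140/221 0; 0 0 0 1]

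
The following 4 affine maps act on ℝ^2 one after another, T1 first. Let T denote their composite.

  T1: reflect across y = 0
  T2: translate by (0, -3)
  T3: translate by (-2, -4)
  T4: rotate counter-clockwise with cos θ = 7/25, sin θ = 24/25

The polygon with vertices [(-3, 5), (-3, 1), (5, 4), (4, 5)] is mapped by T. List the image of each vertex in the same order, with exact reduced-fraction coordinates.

T1 reflect across y = 0: (-3, 5) → (-3, -5); (-3, 1) → (-3, -1); (5, 4) → (5, -4); (4, 5) → (4, -5)
T2 translate by (0, -3): (-3, -5) → (-3, -8); (-3, -1) → (-3, -4); (5, -4) → (5, -7); (4, -5) → (4, -8)
T3 translate by (-2, -4): (-3, -8) → (-5, -12); (-3, -4) → (-5, -8); (5, -7) → (3, -11); (4, -8) → (2, -12)
T4 rotate counter-clockwise with cos θ = 7/25, sin θ = 24/25: (-5, -12) → (253/25, -204/25); (-5, -8) → (157/25, -176/25); (3, -11) → (57/5, -1/5); (2, -12) → (302/25, -36/25)

image vertices: (253/25, -204/25), (157/25, -176/25), (57/5, -1/5), (302/25, -36/25)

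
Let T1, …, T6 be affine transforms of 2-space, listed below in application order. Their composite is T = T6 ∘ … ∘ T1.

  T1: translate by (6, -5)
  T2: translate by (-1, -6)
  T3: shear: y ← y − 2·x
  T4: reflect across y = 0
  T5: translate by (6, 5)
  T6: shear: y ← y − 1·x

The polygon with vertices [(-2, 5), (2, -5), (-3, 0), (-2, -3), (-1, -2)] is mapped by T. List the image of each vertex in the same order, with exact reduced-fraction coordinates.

image vertices: (9, 8), (13, 22), (8, 12), (9, 16), (10, 16)

T1 translate by (6, -5): (-2, 5) → (4, 0); (2, -5) → (8, -10); (-3, 0) → (3, -5); (-2, -3) → (4, -8); (-1, -2) → (5, -7)
T2 translate by (-1, -6): (4, 0) → (3, -6); (8, -10) → (7, -16); (3, -5) → (2, -11); (4, -8) → (3, -14); (5, -7) → (4, -13)
T3 shear: y ← y − 2·x: (3, -6) → (3, -12); (7, -16) → (7, -30); (2, -11) → (2, -15); (3, -14) → (3, -20); (4, -13) → (4, -21)
T4 reflect across y = 0: (3, -12) → (3, 12); (7, -30) → (7, 30); (2, -15) → (2, 15); (3, -20) → (3, 20); (4, -21) → (4, 21)
T5 translate by (6, 5): (3, 12) → (9, 17); (7, 30) → (13, 35); (2, 15) → (8, 20); (3, 20) → (9, 25); (4, 21) → (10, 26)
T6 shear: y ← y − 1·x: (9, 17) → (9, 8); (13, 35) → (13, 22); (8, 20) → (8, 12); (9, 25) → (9, 16); (10, 26) → (10, 16)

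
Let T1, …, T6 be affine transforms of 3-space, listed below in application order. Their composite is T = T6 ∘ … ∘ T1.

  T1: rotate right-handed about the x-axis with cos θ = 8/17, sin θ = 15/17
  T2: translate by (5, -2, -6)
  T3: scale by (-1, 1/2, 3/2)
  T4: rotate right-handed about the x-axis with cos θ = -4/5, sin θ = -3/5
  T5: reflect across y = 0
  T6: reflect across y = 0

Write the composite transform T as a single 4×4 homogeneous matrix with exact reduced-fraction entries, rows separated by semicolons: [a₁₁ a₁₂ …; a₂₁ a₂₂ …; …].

T1 = [1 0 0 0; 0 8/17 -15/17 0; 0 15/17 8/17 0; 0 0 0 1]
T2·T1 = [1 0 0 5; 0 8/17 -15/17 -2; 0 15/17 8/17 -6; 0 0 0 1]
T3·…·T1 = [-1 0 0 -5; 0 4/17 -15/34 -1; 0 45/34 12/17 -9; 0 0 0 1]
T4·…·T1 = [-1 0 0 -5; 0 103/170 66/85 -23/5; 0 -6/5 -3/10 39/5; 0 0 0 1]
T5·…·T1 = [-1 0 0 -5; 0 -103/170 -66/85 23/5; 0 -6/5 -3/10 39/5; 0 0 0 1]
T6·…·T1 = [-1 0 0 -5; 0 103/170 66/85 -23/5; 0 -6/5 -3/10 39/5; 0 0 0 1]

T = [-1 0 0 -5; 0 103/170 66/85 -23/5; 0 -6/5 -3/10 39/5; 0 0 0 1]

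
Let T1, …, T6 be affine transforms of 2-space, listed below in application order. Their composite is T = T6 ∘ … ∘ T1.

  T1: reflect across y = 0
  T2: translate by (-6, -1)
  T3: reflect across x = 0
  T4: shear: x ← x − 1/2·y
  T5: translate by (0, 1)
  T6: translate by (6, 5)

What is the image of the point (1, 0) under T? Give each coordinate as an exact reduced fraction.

T1 reflect across y = 0: (1, 0) → (1, 0)
T2 translate by (-6, -1): (1, 0) → (-5, -1)
T3 reflect across x = 0: (-5, -1) → (5, -1)
T4 shear: x ← x − 1/2·y: (5, -1) → (11/2, -1)
T5 translate by (0, 1): (11/2, -1) → (11/2, 0)
T6 translate by (6, 5): (11/2, 0) → (23/2, 5)

T(p) = (23/2, 5)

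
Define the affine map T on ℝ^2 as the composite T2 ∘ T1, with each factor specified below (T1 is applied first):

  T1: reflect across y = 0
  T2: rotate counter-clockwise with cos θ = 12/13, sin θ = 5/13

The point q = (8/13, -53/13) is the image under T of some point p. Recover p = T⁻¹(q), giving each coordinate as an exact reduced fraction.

p = (-1, 4)

T1 = [1 0 0; 0 -1 0; 0 0 1]
T2·T1 = [12/13 5/13 0; 5/13 -12/13 0; 0 0 1]
det M = -1; M⁻¹ = [12/13 5/13 0; 5/13 -12/13 0; 0 0 1]
M⁻¹ · (8/13, -53/13)ᵀ = (-1, 4)ᵀ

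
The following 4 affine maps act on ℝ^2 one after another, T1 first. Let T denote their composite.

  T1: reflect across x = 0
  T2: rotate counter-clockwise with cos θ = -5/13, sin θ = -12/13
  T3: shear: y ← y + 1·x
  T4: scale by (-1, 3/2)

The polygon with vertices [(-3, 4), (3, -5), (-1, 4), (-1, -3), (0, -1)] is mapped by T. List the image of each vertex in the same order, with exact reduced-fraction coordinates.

T1 reflect across x = 0: (-3, 4) → (3, 4); (3, -5) → (-3, -5); (-1, 4) → (1, 4); (-1, -3) → (1, -3); (0, -1) → (0, -1)
T2 rotate counter-clockwise with cos θ = -5/13, sin θ = -12/13: (3, 4) → (33/13, -56/13); (-3, -5) → (-45/13, 61/13); (1, 4) → (43/13, -32/13); (1, -3) → (-41/13, 3/13); (0, -1) → (-12/13, 5/13)
T3 shear: y ← y + 1·x: (33/13, -56/13) → (33/13, -23/13); (-45/13, 61/13) → (-45/13, 16/13); (43/13, -32/13) → (43/13, 11/13); (-41/13, 3/13) → (-41/13, -38/13); (-12/13, 5/13) → (-12/13, -7/13)
T4 scale by (-1, 3/2): (33/13, -23/13) → (-33/13, -69/26); (-45/13, 16/13) → (45/13, 24/13); (43/13, 11/13) → (-43/13, 33/26); (-41/13, -38/13) → (41/13, -57/13); (-12/13, -7/13) → (12/13, -21/26)

image vertices: (-33/13, -69/26), (45/13, 24/13), (-43/13, 33/26), (41/13, -57/13), (12/13, -21/26)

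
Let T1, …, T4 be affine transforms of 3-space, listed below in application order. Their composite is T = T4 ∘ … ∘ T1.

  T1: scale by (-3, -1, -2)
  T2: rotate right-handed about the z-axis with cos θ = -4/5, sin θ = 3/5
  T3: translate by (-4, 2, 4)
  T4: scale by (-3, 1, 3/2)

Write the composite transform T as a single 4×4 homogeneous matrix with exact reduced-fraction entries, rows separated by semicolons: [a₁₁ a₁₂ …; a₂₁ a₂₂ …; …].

T = [-36/5 -9/5 0 12; -9/5 4/5 0 2; 0 0 -3 6; 0 0 0 1]

T1 = [-3 0 0 0; 0 -1 0 0; 0 0 -2 0; 0 0 0 1]
T2·T1 = [12/5 3/5 0 0; -9/5 4/5 0 0; 0 0 -2 0; 0 0 0 1]
T3·…·T1 = [12/5 3/5 0 -4; -9/5 4/5 0 2; 0 0 -2 4; 0 0 0 1]
T4·…·T1 = [-36/5 -9/5 0 12; -9/5 4/5 0 2; 0 0 -3 6; 0 0 0 1]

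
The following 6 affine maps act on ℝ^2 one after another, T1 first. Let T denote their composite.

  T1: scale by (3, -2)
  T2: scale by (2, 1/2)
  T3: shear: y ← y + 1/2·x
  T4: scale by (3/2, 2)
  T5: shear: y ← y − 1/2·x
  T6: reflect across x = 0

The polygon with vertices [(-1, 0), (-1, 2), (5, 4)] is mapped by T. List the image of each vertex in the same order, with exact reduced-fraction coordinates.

image vertices: (9, -3/2), (9, -11/2), (-45, -1/2)

T1 scale by (3, -2): (-1, 0) → (-3, 0); (-1, 2) → (-3, -4); (5, 4) → (15, -8)
T2 scale by (2, 1/2): (-3, 0) → (-6, 0); (-3, -4) → (-6, -2); (15, -8) → (30, -4)
T3 shear: y ← y + 1/2·x: (-6, 0) → (-6, -3); (-6, -2) → (-6, -5); (30, -4) → (30, 11)
T4 scale by (3/2, 2): (-6, -3) → (-9, -6); (-6, -5) → (-9, -10); (30, 11) → (45, 22)
T5 shear: y ← y − 1/2·x: (-9, -6) → (-9, -3/2); (-9, -10) → (-9, -11/2); (45, 22) → (45, -1/2)
T6 reflect across x = 0: (-9, -3/2) → (9, -3/2); (-9, -11/2) → (9, -11/2); (45, -1/2) → (-45, -1/2)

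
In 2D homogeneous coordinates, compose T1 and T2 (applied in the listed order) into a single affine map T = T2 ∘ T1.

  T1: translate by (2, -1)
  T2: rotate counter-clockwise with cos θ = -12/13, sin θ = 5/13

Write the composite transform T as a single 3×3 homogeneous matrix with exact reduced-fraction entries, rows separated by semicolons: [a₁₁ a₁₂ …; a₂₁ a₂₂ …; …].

T1 = [1 0 2; 0 1 -1; 0 0 1]
T2·T1 = [-12/13 -5/13 -19/13; 5/13 -12/13 22/13; 0 0 1]

T = [-12/13 -5/13 -19/13; 5/13 -12/13 22/13; 0 0 1]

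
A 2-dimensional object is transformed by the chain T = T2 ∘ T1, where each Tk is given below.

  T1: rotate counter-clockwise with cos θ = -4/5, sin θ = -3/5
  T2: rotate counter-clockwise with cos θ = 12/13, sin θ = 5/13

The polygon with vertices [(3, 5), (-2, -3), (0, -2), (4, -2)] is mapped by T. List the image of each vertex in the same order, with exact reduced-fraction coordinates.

image vertices: (181/65, -333/65), (-102/65, 211/65), (-112/65, 66/65), (-244/65, -158/65)

T1 rotate counter-clockwise with cos θ = -4/5, sin θ = -3/5: (3, 5) → (3/5, -29/5); (-2, -3) → (-1/5, 18/5); (0, -2) → (-6/5, 8/5); (4, -2) → (-22/5, -4/5)
T2 rotate counter-clockwise with cos θ = 12/13, sin θ = 5/13: (3/5, -29/5) → (181/65, -333/65); (-1/5, 18/5) → (-102/65, 211/65); (-6/5, 8/5) → (-112/65, 66/65); (-22/5, -4/5) → (-244/65, -158/65)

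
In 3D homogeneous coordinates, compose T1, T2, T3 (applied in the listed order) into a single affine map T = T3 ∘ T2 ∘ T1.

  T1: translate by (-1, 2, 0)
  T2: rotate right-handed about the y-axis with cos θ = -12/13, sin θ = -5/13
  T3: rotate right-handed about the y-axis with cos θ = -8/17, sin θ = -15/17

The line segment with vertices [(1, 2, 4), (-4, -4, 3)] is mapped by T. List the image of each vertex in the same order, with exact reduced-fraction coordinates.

T1 translate by (-1, 2, 0): (1, 2, 4) → (0, 4, 4); (-4, -4, 3) → (-5, -2, 3)
T2 rotate right-handed about the y-axis with cos θ = -12/13, sin θ = -5/13: (0, 4, 4) → (-20/13, 4, -48/13); (-5, -2, 3) → (45/13, -2, -61/13)
T3 rotate right-handed about the y-axis with cos θ = -8/17, sin θ = -15/17: (-20/13, 4, -48/13) → (880/221, 4, 84/221); (45/13, -2, -61/13) → (555/221, -2, 1163/221)

image vertices: (880/221, 4, 84/221), (555/221, -2, 1163/221)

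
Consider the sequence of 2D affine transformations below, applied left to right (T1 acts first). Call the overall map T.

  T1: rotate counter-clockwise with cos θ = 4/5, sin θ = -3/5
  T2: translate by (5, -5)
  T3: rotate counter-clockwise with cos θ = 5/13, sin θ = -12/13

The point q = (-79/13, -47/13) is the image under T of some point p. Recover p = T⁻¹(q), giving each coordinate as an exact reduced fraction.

p = (-2, -4)

T1 = [4/5 3/5 0; -3/5 4/5 0; 0 0 1]
T2·T1 = [4/5 3/5 5; -3/5 4/5 -5; 0 0 1]
T3·…·T1 = [-16/65 63/65 -35/13; -63/65 -16/65 -85/13; 0 0 1]
det M = 1; M⁻¹ = [-16/65 -63/65 -7; 63/65 -16/65 1; 0 0 1]
M⁻¹ · (-79/13, -47/13)ᵀ = (-2, -4)ᵀ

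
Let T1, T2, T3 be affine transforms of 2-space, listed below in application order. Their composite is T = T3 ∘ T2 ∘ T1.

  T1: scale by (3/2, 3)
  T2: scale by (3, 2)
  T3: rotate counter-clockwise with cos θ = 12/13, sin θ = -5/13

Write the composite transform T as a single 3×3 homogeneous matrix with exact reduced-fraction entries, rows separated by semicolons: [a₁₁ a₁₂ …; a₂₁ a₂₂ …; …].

T = [54/13 30/13 0; -45/26 72/13 0; 0 0 1]

T1 = [3/2 0 0; 0 3 0; 0 0 1]
T2·T1 = [9/2 0 0; 0 6 0; 0 0 1]
T3·…·T1 = [54/13 30/13 0; -45/26 72/13 0; 0 0 1]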